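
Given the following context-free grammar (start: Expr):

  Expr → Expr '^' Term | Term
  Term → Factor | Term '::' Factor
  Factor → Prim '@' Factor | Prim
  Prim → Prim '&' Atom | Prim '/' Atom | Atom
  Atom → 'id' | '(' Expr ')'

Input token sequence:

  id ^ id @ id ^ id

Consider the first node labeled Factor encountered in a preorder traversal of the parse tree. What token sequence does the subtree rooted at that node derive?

id

[Expr [Expr [Expr [Term [Factor [Prim [Atom id]]]]] ^ [Term [Factor [Prim [Atom id]] @ [Factor [Prim [Atom id]]]]]] ^ [Term [Factor [Prim [Atom id]]]]]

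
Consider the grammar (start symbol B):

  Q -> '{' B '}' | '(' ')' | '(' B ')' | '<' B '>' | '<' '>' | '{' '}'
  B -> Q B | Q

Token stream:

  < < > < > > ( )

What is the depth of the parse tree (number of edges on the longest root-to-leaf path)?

5

[B [Q < [B [Q < >] [B [Q < >]]] >] [B [Q ( )]]]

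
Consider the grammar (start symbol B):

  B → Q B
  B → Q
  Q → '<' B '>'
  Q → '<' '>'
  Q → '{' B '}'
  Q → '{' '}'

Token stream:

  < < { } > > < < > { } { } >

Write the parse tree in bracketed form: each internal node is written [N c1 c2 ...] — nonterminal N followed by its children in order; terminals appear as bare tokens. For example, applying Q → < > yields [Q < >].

[B [Q < [B [Q < [B [Q { }]] >]] >] [B [Q < [B [Q < >] [B [Q { }] [B [Q { }]]]] >]]]

B
Q B
< B > B
< Q > B
< < B > > B
< < Q > > B
< < { } > > B
< < { } > > Q
< < { } > > < B >
< < { } > > < Q B >
< < { } > > < < > B >
< < { } > > < < > Q B >
< < { } > > < < > { } B >
< < { } > > < < > { } Q >
< < { } > > < < > { } { } >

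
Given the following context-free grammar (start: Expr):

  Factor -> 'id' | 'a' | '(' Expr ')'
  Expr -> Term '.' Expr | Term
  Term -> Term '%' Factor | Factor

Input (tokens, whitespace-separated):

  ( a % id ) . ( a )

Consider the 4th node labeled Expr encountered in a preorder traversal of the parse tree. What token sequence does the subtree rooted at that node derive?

[Expr [Term [Factor ( [Expr [Term [Term [Factor a]] % [Factor id]]] )]] . [Expr [Term [Factor ( [Expr [Term [Factor a]]] )]]]]

a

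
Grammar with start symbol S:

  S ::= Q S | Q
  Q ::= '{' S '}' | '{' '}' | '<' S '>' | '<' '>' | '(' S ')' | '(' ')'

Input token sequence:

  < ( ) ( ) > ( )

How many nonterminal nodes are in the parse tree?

[S [Q < [S [Q ( )] [S [Q ( )]]] >] [S [Q ( )]]]

8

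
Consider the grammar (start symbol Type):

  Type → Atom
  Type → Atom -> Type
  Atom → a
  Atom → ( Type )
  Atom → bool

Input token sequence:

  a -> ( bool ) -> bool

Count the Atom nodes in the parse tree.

[Type [Atom a] -> [Type [Atom ( [Type [Atom bool]] )] -> [Type [Atom bool]]]]

4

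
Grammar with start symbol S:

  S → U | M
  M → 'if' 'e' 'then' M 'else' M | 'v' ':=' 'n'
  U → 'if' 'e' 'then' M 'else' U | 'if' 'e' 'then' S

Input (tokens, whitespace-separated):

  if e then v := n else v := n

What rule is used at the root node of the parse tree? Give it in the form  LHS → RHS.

[S [M if e then [M v := n] else [M v := n]]]

S → M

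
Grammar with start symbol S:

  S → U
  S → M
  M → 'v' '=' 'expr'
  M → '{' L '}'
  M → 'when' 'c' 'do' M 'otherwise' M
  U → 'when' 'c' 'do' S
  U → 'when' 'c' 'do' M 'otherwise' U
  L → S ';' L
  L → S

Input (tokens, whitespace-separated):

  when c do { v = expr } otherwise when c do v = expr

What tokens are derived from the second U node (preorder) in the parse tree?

[S [U when c do [M { [L [S [M v = expr]]] }] otherwise [U when c do [S [M v = expr]]]]]

when c do v = expr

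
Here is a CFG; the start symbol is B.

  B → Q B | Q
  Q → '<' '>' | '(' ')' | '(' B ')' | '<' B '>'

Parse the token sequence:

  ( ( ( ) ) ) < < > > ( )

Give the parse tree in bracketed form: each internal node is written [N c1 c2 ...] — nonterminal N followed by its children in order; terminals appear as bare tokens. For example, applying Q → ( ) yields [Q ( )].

[B [Q ( [B [Q ( [B [Q ( )]] )]] )] [B [Q < [B [Q < >]] >] [B [Q ( )]]]]

B
Q B
( B ) B
( Q ) B
( ( B ) ) B
( ( Q ) ) B
( ( ( ) ) ) B
( ( ( ) ) ) Q B
( ( ( ) ) ) < B > B
( ( ( ) ) ) < Q > B
( ( ( ) ) ) < < > > B
( ( ( ) ) ) < < > > Q
( ( ( ) ) ) < < > > ( )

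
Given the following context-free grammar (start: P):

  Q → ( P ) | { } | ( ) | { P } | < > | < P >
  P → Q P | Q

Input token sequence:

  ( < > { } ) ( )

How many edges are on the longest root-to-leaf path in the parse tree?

5

[P [Q ( [P [Q < >] [P [Q { }]]] )] [P [Q ( )]]]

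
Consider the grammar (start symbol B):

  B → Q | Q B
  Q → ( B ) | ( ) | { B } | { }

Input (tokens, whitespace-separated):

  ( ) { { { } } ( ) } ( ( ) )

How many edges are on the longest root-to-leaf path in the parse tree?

[B [Q ( )] [B [Q { [B [Q { [B [Q { }]] }] [B [Q ( )]]] }] [B [Q ( [B [Q ( )]] )]]]]

7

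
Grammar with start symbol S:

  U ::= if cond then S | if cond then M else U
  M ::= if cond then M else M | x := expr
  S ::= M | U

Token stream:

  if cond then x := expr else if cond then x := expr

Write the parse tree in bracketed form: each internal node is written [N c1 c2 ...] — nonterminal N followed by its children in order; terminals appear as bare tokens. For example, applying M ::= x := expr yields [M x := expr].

S
U
if cond then M else U
if cond then x := expr else U
if cond then x := expr else if cond then S
if cond then x := expr else if cond then M
if cond then x := expr else if cond then x := expr

[S [U if cond then [M x := expr] else [U if cond then [S [M x := expr]]]]]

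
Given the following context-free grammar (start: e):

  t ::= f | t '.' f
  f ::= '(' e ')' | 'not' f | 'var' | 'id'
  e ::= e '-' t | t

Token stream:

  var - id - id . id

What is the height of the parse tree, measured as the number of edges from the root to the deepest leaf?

[e [e [e [t [f var]]] - [t [f id]]] - [t [t [f id]] . [f id]]]

5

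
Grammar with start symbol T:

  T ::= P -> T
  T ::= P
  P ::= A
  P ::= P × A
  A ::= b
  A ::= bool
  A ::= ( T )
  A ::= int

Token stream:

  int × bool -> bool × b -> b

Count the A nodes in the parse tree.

5

[T [P [P [A int]] × [A bool]] -> [T [P [P [A bool]] × [A b]] -> [T [P [A b]]]]]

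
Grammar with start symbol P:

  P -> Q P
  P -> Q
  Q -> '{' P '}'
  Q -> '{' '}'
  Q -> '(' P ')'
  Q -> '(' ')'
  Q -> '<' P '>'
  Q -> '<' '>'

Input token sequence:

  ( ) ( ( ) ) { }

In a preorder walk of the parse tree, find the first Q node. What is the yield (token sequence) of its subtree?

( )

[P [Q ( )] [P [Q ( [P [Q ( )]] )] [P [Q { }]]]]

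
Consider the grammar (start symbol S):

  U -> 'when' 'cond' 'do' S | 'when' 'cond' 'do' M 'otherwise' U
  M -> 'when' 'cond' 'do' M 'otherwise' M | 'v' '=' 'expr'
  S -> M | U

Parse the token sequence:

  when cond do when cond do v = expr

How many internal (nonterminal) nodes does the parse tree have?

6

[S [U when cond do [S [U when cond do [S [M v = expr]]]]]]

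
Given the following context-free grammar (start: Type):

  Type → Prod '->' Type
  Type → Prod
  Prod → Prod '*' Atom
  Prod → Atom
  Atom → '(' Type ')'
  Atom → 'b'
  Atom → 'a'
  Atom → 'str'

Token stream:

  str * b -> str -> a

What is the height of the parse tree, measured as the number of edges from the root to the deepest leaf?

5

[Type [Prod [Prod [Atom str]] * [Atom b]] -> [Type [Prod [Atom str]] -> [Type [Prod [Atom a]]]]]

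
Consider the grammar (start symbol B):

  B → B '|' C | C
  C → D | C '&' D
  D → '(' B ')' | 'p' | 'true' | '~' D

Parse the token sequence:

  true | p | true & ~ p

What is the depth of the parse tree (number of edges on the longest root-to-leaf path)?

[B [B [B [C [D true]]] | [C [D p]]] | [C [C [D true]] & [D ~ [D p]]]]

5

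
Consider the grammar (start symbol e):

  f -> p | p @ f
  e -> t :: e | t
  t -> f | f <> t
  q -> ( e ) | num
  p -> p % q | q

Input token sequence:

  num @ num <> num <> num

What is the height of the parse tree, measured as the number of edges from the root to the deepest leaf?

7

[e [t [f [p [q num]] @ [f [p [q num]]]] <> [t [f [p [q num]]] <> [t [f [p [q num]]]]]]]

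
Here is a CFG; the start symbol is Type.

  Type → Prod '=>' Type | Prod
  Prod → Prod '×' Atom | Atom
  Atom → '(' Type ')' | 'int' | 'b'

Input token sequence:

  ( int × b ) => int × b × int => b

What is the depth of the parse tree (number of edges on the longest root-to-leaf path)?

[Type [Prod [Atom ( [Type [Prod [Prod [Atom int]] × [Atom b]]] )]] => [Type [Prod [Prod [Prod [Atom int]] × [Atom b]] × [Atom int]] => [Type [Prod [Atom b]]]]]

7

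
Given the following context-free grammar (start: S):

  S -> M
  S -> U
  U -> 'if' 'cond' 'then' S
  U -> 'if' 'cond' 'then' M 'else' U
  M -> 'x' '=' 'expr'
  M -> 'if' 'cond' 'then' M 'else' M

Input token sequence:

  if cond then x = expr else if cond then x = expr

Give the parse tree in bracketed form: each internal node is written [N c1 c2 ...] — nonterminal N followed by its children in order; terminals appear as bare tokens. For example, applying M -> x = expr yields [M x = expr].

S
U
if cond then M else U
if cond then x = expr else U
if cond then x = expr else if cond then S
if cond then x = expr else if cond then M
if cond then x = expr else if cond then x = expr

[S [U if cond then [M x = expr] else [U if cond then [S [M x = expr]]]]]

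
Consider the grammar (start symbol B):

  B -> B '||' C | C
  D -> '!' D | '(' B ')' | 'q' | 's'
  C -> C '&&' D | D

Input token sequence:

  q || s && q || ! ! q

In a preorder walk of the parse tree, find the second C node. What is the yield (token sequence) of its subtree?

[B [B [B [C [D q]]] || [C [C [D s]] && [D q]]] || [C [D ! [D ! [D q]]]]]

s && q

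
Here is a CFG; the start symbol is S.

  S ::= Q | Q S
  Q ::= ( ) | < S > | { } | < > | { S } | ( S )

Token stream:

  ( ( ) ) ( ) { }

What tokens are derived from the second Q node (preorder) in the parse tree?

[S [Q ( [S [Q ( )]] )] [S [Q ( )] [S [Q { }]]]]

( )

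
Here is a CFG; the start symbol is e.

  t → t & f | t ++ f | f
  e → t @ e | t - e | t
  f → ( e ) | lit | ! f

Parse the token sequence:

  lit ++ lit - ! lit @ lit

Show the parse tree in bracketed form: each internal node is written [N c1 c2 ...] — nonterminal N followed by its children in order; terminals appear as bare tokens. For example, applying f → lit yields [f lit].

[e [t [t [f lit]] ++ [f lit]] - [e [t [f ! [f lit]]] @ [e [t [f lit]]]]]

e
t - e
t ++ f - e
f ++ f - e
lit ++ f - e
lit ++ lit - e
lit ++ lit - t @ e
lit ++ lit - f @ e
lit ++ lit - ! f @ e
lit ++ lit - ! lit @ e
lit ++ lit - ! lit @ t
lit ++ lit - ! lit @ f
lit ++ lit - ! lit @ lit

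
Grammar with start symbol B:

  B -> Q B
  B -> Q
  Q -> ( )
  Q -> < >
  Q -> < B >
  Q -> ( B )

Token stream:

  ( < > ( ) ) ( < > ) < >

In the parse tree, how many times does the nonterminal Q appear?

[B [Q ( [B [Q < >] [B [Q ( )]]] )] [B [Q ( [B [Q < >]] )] [B [Q < >]]]]

6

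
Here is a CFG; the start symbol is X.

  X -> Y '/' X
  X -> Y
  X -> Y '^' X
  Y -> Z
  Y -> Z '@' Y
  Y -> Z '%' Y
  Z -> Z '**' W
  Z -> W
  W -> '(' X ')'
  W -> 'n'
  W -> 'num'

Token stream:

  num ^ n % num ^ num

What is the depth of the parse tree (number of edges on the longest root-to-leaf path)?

6

[X [Y [Z [W num]]] ^ [X [Y [Z [W n]] % [Y [Z [W num]]]] ^ [X [Y [Z [W num]]]]]]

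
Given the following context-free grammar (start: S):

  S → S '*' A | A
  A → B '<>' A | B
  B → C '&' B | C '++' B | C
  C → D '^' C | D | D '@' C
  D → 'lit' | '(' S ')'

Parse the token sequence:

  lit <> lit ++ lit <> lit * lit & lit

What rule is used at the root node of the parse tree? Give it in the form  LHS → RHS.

[S [S [A [B [C [D lit]]] <> [A [B [C [D lit]] ++ [B [C [D lit]]]] <> [A [B [C [D lit]]]]]]] * [A [B [C [D lit]] & [B [C [D lit]]]]]]

S → S '*' A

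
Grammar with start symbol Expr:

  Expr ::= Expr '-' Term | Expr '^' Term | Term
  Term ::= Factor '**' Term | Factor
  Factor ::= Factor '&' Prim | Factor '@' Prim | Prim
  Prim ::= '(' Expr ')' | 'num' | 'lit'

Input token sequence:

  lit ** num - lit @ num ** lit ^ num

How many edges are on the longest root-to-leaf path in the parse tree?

7

[Expr [Expr [Expr [Term [Factor [Prim lit]] ** [Term [Factor [Prim num]]]]] - [Term [Factor [Factor [Prim lit]] @ [Prim num]] ** [Term [Factor [Prim lit]]]]] ^ [Term [Factor [Prim num]]]]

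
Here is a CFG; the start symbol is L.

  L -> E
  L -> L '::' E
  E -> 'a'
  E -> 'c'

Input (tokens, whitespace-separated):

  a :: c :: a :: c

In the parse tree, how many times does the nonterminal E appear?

4

[L [L [L [L [E a]] :: [E c]] :: [E a]] :: [E c]]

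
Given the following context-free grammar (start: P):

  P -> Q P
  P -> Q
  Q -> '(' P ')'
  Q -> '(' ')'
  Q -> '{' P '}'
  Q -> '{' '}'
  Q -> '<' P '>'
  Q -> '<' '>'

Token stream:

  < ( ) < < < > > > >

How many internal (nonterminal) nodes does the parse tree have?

[P [Q < [P [Q ( )] [P [Q < [P [Q < [P [Q < >]] >]] >]]] >]]

10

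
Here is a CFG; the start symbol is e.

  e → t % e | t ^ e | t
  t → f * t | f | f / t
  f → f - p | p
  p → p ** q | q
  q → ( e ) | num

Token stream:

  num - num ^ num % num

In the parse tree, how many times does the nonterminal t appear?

[e [t [f [f [p [q num]]] - [p [q num]]]] ^ [e [t [f [p [q num]]]] % [e [t [f [p [q num]]]]]]]

3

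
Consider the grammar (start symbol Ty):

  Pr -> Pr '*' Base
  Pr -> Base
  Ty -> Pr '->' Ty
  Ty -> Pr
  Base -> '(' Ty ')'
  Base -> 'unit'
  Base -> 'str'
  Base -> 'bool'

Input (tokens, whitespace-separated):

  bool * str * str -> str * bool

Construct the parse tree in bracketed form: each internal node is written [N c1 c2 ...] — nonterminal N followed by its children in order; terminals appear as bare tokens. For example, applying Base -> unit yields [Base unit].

Ty
Pr -> Ty
Pr * Base -> Ty
Pr * Base * Base -> Ty
Base * Base * Base -> Ty
bool * Base * Base -> Ty
bool * str * Base -> Ty
bool * str * str -> Ty
bool * str * str -> Pr
bool * str * str -> Pr * Base
bool * str * str -> Base * Base
bool * str * str -> str * Base
bool * str * str -> str * bool

[Ty [Pr [Pr [Pr [Base bool]] * [Base str]] * [Base str]] -> [Ty [Pr [Pr [Base str]] * [Base bool]]]]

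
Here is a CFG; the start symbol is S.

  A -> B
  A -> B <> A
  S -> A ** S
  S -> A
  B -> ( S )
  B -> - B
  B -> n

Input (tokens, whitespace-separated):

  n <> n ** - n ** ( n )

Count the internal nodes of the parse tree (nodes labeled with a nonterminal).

15

[S [A [B n] <> [A [B n]]] ** [S [A [B - [B n]]] ** [S [A [B ( [S [A [B n]]] )]]]]]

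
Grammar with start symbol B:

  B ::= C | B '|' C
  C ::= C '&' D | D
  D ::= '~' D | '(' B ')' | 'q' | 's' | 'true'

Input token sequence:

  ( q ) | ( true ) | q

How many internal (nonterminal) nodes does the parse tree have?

[B [B [B [C [D ( [B [C [D q]]] )]]] | [C [D ( [B [C [D true]]] )]]] | [C [D q]]]

15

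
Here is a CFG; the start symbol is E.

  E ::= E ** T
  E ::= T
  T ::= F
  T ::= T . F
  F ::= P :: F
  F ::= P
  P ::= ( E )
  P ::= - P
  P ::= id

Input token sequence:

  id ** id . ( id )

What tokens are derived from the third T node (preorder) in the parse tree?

[E [E [T [F [P id]]]] ** [T [T [F [P id]]] . [F [P ( [E [T [F [P id]]]] )]]]]

id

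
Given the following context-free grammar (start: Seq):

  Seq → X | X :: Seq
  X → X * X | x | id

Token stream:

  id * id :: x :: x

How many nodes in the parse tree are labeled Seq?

3

[Seq [X [X id] * [X id]] :: [Seq [X x] :: [Seq [X x]]]]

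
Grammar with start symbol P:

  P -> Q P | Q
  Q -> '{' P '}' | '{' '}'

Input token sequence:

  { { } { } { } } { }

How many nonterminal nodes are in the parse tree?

10

[P [Q { [P [Q { }] [P [Q { }] [P [Q { }]]]] }] [P [Q { }]]]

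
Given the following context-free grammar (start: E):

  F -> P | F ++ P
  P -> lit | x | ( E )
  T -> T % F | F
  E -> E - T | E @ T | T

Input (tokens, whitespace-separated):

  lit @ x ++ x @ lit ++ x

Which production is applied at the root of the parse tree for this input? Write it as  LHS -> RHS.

E -> E @ T

[E [E [E [T [F [P lit]]]] @ [T [F [F [P x]] ++ [P x]]]] @ [T [F [F [P lit]] ++ [P x]]]]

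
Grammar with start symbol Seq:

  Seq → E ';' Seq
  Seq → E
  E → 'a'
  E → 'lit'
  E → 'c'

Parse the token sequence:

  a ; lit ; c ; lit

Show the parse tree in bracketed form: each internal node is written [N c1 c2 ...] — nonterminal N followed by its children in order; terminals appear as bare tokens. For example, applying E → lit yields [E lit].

[Seq [E a] ; [Seq [E lit] ; [Seq [E c] ; [Seq [E lit]]]]]

Seq
E ; Seq
a ; Seq
a ; E ; Seq
a ; lit ; Seq
a ; lit ; E ; Seq
a ; lit ; c ; Seq
a ; lit ; c ; E
a ; lit ; c ; lit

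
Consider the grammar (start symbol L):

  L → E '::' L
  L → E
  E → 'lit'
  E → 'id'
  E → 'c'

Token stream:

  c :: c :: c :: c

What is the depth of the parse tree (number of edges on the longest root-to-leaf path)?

[L [E c] :: [L [E c] :: [L [E c] :: [L [E c]]]]]

5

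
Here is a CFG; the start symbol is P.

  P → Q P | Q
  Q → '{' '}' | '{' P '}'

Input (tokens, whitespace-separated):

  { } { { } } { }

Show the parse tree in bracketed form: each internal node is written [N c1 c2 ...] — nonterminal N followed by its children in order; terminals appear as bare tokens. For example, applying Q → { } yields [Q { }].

P
Q P
{ } P
{ } Q P
{ } { P } P
{ } { Q } P
{ } { { } } P
{ } { { } } Q
{ } { { } } { }

[P [Q { }] [P [Q { [P [Q { }]] }] [P [Q { }]]]]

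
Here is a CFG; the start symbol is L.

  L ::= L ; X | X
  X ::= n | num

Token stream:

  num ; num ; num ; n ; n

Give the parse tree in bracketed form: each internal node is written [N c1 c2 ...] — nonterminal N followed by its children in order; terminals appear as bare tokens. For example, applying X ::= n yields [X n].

[L [L [L [L [L [X num]] ; [X num]] ; [X num]] ; [X n]] ; [X n]]

L
L ; X
L ; X ; X
L ; X ; X ; X
L ; X ; X ; X ; X
X ; X ; X ; X ; X
num ; X ; X ; X ; X
num ; num ; X ; X ; X
num ; num ; num ; X ; X
num ; num ; num ; n ; X
num ; num ; num ; n ; n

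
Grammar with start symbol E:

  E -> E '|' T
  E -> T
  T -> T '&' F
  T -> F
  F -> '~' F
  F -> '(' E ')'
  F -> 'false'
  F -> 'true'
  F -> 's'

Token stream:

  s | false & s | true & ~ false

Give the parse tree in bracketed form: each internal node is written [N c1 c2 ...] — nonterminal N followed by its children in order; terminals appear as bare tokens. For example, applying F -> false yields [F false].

E
E | T
E | T | T
T | T | T
F | T | T
s | T | T
s | T & F | T
s | F & F | T
s | false & F | T
s | false & s | T
s | false & s | T & F
s | false & s | F & F
s | false & s | true & F
s | false & s | true & ~ F
s | false & s | true & ~ false

[E [E [E [T [F s]]] | [T [T [F false]] & [F s]]] | [T [T [F true]] & [F ~ [F false]]]]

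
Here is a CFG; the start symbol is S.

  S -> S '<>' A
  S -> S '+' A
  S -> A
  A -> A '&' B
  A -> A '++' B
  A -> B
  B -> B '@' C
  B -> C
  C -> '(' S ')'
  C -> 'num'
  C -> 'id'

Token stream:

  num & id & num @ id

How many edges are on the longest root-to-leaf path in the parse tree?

6

[S [A [A [A [B [C num]]] & [B [C id]]] & [B [B [C num]] @ [C id]]]]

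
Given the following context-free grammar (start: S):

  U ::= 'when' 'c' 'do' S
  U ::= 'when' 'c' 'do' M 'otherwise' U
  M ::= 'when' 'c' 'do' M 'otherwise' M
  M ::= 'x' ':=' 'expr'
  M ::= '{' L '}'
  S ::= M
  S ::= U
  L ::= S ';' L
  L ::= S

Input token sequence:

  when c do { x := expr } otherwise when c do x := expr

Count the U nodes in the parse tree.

[S [U when c do [M { [L [S [M x := expr]]] }] otherwise [U when c do [S [M x := expr]]]]]

2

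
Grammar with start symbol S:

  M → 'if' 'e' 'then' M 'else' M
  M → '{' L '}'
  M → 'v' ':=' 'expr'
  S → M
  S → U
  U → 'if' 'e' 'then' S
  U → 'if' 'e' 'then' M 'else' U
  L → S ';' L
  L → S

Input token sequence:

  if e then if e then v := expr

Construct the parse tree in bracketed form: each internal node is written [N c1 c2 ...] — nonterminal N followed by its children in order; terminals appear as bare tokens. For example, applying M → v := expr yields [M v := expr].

S
U
if e then S
if e then U
if e then if e then S
if e then if e then M
if e then if e then v := expr

[S [U if e then [S [U if e then [S [M v := expr]]]]]]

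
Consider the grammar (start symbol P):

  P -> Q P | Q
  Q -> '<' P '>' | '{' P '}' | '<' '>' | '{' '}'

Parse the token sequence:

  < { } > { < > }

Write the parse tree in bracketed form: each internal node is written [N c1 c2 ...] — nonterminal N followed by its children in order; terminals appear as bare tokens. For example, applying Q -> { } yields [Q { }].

[P [Q < [P [Q { }]] >] [P [Q { [P [Q < >]] }]]]

P
Q P
< P > P
< Q > P
< { } > P
< { } > Q
< { } > { P }
< { } > { Q }
< { } > { < > }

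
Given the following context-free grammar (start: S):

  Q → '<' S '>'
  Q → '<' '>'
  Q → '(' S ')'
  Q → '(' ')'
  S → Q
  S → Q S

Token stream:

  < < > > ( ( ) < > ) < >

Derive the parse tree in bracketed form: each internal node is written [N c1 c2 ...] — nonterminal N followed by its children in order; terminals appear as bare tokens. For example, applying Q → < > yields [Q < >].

S
Q S
< S > S
< Q > S
< < > > S
< < > > Q S
< < > > ( S ) S
< < > > ( Q S ) S
< < > > ( ( ) S ) S
< < > > ( ( ) Q ) S
< < > > ( ( ) < > ) S
< < > > ( ( ) < > ) Q
< < > > ( ( ) < > ) < >

[S [Q < [S [Q < >]] >] [S [Q ( [S [Q ( )] [S [Q < >]]] )] [S [Q < >]]]]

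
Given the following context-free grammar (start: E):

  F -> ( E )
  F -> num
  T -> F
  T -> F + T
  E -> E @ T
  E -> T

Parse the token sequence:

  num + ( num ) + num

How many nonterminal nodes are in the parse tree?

[E [T [F num] + [T [F ( [E [T [F num]]] )] + [T [F num]]]]]

10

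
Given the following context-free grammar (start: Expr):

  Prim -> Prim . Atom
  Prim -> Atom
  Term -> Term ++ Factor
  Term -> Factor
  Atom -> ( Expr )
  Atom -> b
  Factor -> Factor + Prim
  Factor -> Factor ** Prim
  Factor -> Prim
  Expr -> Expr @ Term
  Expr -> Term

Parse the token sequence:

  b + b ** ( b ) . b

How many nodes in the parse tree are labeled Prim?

5

[Expr [Term [Factor [Factor [Factor [Prim [Atom b]]] + [Prim [Atom b]]] ** [Prim [Prim [Atom ( [Expr [Term [Factor [Prim [Atom b]]]]] )]] . [Atom b]]]]]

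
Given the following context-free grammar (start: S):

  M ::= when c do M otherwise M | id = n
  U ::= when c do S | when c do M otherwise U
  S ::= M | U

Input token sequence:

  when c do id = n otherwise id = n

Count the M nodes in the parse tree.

[S [M when c do [M id = n] otherwise [M id = n]]]

3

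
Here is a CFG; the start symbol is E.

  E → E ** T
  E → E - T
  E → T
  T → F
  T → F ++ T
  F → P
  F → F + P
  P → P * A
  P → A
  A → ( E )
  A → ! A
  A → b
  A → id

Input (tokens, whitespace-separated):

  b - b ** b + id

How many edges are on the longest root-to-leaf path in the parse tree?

7

[E [E [E [T [F [P [A b]]]]] - [T [F [P [A b]]]]] ** [T [F [F [P [A b]]] + [P [A id]]]]]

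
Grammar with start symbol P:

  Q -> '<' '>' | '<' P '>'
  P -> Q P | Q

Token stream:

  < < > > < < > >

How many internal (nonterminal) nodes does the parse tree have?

[P [Q < [P [Q < >]] >] [P [Q < [P [Q < >]] >]]]

8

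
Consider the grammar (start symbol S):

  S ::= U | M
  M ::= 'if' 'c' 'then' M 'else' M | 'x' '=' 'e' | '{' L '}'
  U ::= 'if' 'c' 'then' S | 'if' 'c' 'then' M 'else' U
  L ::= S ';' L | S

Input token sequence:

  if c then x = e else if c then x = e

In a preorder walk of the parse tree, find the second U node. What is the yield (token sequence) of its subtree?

[S [U if c then [M x = e] else [U if c then [S [M x = e]]]]]

if c then x = e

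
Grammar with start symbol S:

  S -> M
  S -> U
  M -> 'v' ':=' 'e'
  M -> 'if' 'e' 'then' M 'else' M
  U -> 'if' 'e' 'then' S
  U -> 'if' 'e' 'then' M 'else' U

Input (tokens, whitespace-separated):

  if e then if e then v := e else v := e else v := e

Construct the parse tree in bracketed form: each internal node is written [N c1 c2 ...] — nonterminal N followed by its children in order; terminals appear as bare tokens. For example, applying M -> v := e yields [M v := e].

S
M
if e then M else M
if e then if e then M else M else M
if e then if e then v := e else M else M
if e then if e then v := e else v := e else M
if e then if e then v := e else v := e else v := e

[S [M if e then [M if e then [M v := e] else [M v := e]] else [M v := e]]]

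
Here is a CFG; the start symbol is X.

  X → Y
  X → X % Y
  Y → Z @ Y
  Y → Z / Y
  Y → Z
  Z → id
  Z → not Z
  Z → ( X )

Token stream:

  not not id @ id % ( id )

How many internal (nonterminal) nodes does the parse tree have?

[X [X [Y [Z not [Z not [Z id]]] @ [Y [Z id]]]] % [Y [Z ( [X [Y [Z id]]] )]]]

13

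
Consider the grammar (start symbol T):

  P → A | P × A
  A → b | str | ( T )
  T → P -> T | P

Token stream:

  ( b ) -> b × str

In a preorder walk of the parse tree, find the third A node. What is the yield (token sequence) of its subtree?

[T [P [A ( [T [P [A b]]] )]] -> [T [P [P [A b]] × [A str]]]]

b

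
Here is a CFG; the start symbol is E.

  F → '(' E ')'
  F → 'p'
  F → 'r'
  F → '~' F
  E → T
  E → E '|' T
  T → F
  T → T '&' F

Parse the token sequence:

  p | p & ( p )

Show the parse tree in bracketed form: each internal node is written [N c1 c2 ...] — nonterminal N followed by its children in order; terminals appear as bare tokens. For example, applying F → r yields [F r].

E
E | T
T | T
F | T
p | T
p | T & F
p | F & F
p | p & F
p | p & ( E )
p | p & ( T )
p | p & ( F )
p | p & ( p )

[E [E [T [F p]]] | [T [T [F p]] & [F ( [E [T [F p]]] )]]]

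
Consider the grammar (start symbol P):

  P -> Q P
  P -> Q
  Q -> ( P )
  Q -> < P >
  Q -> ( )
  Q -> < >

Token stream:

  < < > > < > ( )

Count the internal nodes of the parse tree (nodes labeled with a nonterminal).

[P [Q < [P [Q < >]] >] [P [Q < >] [P [Q ( )]]]]

8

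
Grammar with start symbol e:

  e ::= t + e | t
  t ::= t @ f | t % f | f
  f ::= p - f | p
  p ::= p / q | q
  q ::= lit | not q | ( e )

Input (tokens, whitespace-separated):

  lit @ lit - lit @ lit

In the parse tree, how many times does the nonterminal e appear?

[e [t [t [t [f [p [q lit]]]] @ [f [p [q lit]] - [f [p [q lit]]]]] @ [f [p [q lit]]]]]

1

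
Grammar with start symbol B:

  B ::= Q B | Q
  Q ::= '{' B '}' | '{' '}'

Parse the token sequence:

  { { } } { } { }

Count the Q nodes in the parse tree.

4

[B [Q { [B [Q { }]] }] [B [Q { }] [B [Q { }]]]]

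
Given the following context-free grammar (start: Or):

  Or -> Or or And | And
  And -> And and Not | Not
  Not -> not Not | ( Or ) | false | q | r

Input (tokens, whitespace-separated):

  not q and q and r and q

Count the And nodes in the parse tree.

[Or [And [And [And [And [Not not [Not q]]] and [Not q]] and [Not r]] and [Not q]]]

4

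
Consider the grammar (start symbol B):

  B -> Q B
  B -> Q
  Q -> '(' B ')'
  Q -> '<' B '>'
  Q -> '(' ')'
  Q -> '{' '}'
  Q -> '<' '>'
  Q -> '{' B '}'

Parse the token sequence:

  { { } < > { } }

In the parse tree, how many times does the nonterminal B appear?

4

[B [Q { [B [Q { }] [B [Q < >] [B [Q { }]]]] }]]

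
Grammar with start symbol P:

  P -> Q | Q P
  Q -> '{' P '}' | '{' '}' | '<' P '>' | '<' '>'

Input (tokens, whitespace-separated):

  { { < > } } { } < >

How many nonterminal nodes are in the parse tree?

10

[P [Q { [P [Q { [P [Q < >]] }]] }] [P [Q { }] [P [Q < >]]]]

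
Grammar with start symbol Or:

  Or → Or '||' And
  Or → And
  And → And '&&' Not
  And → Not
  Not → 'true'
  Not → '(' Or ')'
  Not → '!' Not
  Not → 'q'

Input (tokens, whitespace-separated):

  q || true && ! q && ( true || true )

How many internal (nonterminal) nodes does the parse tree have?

[Or [Or [And [Not q]]] || [And [And [And [Not true]] && [Not ! [Not q]]] && [Not ( [Or [Or [And [Not true]]] || [And [Not true]]] )]]]

17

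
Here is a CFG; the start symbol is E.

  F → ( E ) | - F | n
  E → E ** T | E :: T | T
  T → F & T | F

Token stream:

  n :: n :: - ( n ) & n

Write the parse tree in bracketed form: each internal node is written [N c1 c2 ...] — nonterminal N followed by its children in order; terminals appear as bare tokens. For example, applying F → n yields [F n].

[E [E [E [T [F n]]] :: [T [F n]]] :: [T [F - [F ( [E [T [F n]]] )]] & [T [F n]]]]

E
E :: T
E :: T :: T
T :: T :: T
F :: T :: T
n :: T :: T
n :: F :: T
n :: n :: T
n :: n :: F & T
n :: n :: - F & T
n :: n :: - ( E ) & T
n :: n :: - ( T ) & T
n :: n :: - ( F ) & T
n :: n :: - ( n ) & T
n :: n :: - ( n ) & F
n :: n :: - ( n ) & n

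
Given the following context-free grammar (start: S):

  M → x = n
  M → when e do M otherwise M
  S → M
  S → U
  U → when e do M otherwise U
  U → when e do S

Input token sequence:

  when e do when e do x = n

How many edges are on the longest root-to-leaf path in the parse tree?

[S [U when e do [S [U when e do [S [M x = n]]]]]]

6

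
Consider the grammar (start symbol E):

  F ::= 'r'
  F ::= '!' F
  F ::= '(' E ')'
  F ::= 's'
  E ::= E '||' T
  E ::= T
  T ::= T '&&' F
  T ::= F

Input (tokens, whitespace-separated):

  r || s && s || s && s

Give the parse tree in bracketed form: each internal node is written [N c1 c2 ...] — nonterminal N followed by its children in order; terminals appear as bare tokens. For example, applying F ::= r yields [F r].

[E [E [E [T [F r]]] || [T [T [F s]] && [F s]]] || [T [T [F s]] && [F s]]]

E
E || T
E || T || T
T || T || T
F || T || T
r || T || T
r || T && F || T
r || F && F || T
r || s && F || T
r || s && s || T
r || s && s || T && F
r || s && s || F && F
r || s && s || s && F
r || s && s || s && s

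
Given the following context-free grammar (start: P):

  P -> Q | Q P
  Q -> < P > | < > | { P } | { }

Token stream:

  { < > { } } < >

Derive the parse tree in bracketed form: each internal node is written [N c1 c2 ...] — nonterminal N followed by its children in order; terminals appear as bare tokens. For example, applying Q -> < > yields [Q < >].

P
Q P
{ P } P
{ Q P } P
{ < > P } P
{ < > Q } P
{ < > { } } P
{ < > { } } Q
{ < > { } } < >

[P [Q { [P [Q < >] [P [Q { }]]] }] [P [Q < >]]]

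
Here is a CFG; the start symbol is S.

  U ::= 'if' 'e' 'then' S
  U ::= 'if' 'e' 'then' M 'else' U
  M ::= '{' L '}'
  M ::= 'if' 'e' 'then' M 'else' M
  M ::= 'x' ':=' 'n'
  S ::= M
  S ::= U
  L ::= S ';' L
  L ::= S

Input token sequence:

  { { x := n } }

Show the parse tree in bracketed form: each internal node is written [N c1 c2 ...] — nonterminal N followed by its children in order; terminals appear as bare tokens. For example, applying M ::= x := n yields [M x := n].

[S [M { [L [S [M { [L [S [M x := n]]] }]]] }]]

S
M
{ L }
{ S }
{ M }
{ { L } }
{ { S } }
{ { M } }
{ { x := n } }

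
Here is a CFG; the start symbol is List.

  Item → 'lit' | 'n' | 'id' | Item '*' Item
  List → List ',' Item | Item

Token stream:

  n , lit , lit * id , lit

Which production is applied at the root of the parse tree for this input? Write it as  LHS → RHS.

List → List ',' Item

[List [List [List [List [Item n]] , [Item lit]] , [Item [Item lit] * [Item id]]] , [Item lit]]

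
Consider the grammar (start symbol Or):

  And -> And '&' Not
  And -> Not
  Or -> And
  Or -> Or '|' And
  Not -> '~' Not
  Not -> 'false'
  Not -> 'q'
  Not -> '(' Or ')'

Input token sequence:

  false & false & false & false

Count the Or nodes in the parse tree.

1

[Or [And [And [And [And [Not false]] & [Not false]] & [Not false]] & [Not false]]]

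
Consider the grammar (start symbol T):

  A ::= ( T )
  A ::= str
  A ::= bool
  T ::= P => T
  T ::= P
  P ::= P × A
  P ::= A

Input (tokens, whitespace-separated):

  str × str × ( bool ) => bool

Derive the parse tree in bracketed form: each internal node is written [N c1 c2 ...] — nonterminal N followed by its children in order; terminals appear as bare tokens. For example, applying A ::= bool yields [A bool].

[T [P [P [P [A str]] × [A str]] × [A ( [T [P [A bool]]] )]] => [T [P [A bool]]]]

T
P => T
P × A => T
P × A × A => T
A × A × A => T
str × A × A => T
str × str × A => T
str × str × ( T ) => T
str × str × ( P ) => T
str × str × ( A ) => T
str × str × ( bool ) => T
str × str × ( bool ) => P
str × str × ( bool ) => A
str × str × ( bool ) => bool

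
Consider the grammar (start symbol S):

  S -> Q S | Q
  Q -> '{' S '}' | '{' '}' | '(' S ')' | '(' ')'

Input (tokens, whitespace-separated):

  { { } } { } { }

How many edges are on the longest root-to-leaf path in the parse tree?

4

[S [Q { [S [Q { }]] }] [S [Q { }] [S [Q { }]]]]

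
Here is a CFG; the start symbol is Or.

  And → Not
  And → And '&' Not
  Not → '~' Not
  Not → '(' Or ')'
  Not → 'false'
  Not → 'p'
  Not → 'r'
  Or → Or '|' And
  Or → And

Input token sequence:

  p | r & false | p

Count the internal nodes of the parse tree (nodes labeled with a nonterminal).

11

[Or [Or [Or [And [Not p]]] | [And [And [Not r]] & [Not false]]] | [And [Not p]]]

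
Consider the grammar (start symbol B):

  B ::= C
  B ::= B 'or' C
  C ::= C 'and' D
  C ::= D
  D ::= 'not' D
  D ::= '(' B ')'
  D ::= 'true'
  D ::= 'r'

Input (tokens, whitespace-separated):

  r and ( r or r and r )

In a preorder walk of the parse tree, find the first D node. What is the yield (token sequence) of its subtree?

[B [C [C [D r]] and [D ( [B [B [C [D r]]] or [C [C [D r]] and [D r]]] )]]]

r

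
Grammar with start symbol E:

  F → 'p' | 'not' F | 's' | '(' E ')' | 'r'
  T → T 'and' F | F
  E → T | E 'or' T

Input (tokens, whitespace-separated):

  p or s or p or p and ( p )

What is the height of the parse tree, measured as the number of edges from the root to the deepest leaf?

[E [E [E [E [T [F p]]] or [T [F s]]] or [T [F p]]] or [T [T [F p]] and [F ( [E [T [F p]]] )]]]

6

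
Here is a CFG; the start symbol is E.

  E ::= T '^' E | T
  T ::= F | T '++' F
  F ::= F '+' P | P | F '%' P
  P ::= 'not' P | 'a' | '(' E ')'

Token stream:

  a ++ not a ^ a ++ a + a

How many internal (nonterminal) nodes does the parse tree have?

17

[E [T [T [F [P a]]] ++ [F [P not [P a]]]] ^ [E [T [T [F [P a]]] ++ [F [F [P a]] + [P a]]]]]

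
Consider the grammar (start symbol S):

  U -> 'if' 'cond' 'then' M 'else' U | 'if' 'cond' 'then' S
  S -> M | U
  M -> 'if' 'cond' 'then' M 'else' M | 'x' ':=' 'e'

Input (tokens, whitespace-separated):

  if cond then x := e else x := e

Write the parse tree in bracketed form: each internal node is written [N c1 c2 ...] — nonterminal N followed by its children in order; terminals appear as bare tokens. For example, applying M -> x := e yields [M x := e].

[S [M if cond then [M x := e] else [M x := e]]]

S
M
if cond then M else M
if cond then x := e else M
if cond then x := e else x := e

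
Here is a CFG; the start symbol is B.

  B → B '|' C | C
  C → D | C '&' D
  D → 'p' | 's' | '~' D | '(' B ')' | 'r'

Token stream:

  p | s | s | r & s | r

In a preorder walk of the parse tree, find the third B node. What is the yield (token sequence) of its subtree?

p | s | s

[B [B [B [B [B [C [D p]]] | [C [D s]]] | [C [D s]]] | [C [C [D r]] & [D s]]] | [C [D r]]]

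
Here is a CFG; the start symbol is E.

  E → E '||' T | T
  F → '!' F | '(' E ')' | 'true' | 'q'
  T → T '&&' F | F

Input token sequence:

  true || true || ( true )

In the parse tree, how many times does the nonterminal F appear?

[E [E [E [T [F true]]] || [T [F true]]] || [T [F ( [E [T [F true]]] )]]]

4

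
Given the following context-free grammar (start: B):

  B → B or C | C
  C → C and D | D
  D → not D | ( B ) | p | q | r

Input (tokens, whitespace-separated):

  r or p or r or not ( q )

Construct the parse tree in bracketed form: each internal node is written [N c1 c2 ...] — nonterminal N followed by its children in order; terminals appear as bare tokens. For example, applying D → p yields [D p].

[B [B [B [B [C [D r]]] or [C [D p]]] or [C [D r]]] or [C [D not [D ( [B [C [D q]]] )]]]]

B
B or C
B or C or C
B or C or C or C
C or C or C or C
D or C or C or C
r or C or C or C
r or D or C or C
r or p or C or C
r or p or D or C
r or p or r or C
r or p or r or D
r or p or r or not D
r or p or r or not ( B )
r or p or r or not ( C )
r or p or r or not ( D )
r or p or r or not ( q )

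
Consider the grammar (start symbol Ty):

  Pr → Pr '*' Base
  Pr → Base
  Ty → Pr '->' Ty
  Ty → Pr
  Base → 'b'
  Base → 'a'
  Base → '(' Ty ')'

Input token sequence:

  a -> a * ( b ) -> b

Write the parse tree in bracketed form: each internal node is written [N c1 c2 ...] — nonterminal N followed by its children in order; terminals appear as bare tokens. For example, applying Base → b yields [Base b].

[Ty [Pr [Base a]] -> [Ty [Pr [Pr [Base a]] * [Base ( [Ty [Pr [Base b]]] )]] -> [Ty [Pr [Base b]]]]]

Ty
Pr -> Ty
Base -> Ty
a -> Ty
a -> Pr -> Ty
a -> Pr * Base -> Ty
a -> Base * Base -> Ty
a -> a * Base -> Ty
a -> a * ( Ty ) -> Ty
a -> a * ( Pr ) -> Ty
a -> a * ( Base ) -> Ty
a -> a * ( b ) -> Ty
a -> a * ( b ) -> Pr
a -> a * ( b ) -> Base
a -> a * ( b ) -> b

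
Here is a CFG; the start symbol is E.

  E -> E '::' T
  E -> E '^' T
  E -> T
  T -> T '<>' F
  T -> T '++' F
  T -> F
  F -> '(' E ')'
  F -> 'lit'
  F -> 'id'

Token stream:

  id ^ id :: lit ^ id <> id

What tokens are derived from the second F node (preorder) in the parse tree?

[E [E [E [E [T [F id]]] ^ [T [F id]]] :: [T [F lit]]] ^ [T [T [F id]] <> [F id]]]

id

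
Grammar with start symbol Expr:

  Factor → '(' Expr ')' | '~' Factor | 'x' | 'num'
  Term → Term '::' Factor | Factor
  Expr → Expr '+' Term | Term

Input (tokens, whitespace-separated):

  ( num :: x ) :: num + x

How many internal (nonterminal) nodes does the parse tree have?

[Expr [Expr [Term [Term [Factor ( [Expr [Term [Term [Factor num]] :: [Factor x]]] )]] :: [Factor num]]] + [Term [Factor x]]]

13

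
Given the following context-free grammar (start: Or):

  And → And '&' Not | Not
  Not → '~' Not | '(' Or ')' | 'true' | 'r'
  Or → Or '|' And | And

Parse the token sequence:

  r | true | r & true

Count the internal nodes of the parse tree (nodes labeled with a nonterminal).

[Or [Or [Or [And [Not r]]] | [And [Not true]]] | [And [And [Not r]] & [Not true]]]

11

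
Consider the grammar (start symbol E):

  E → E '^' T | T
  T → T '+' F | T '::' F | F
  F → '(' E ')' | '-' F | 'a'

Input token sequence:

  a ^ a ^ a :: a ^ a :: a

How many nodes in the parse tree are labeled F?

[E [E [E [E [T [F a]]] ^ [T [F a]]] ^ [T [T [F a]] :: [F a]]] ^ [T [T [F a]] :: [F a]]]

6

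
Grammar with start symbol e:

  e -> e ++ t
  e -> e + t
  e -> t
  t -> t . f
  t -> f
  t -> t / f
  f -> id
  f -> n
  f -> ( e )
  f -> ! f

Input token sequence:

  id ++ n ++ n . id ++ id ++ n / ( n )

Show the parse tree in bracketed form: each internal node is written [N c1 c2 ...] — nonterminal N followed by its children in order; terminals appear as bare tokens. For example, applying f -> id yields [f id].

[e [e [e [e [e [t [f id]]] ++ [t [f n]]] ++ [t [t [f n]] . [f id]]] ++ [t [f id]]] ++ [t [t [f n]] / [f ( [e [t [f n]]] )]]]

e
e ++ t
e ++ t ++ t
e ++ t ++ t ++ t
e ++ t ++ t ++ t ++ t
t ++ t ++ t ++ t ++ t
f ++ t ++ t ++ t ++ t
id ++ t ++ t ++ t ++ t
id ++ f ++ t ++ t ++ t
id ++ n ++ t ++ t ++ t
id ++ n ++ t . f ++ t ++ t
id ++ n ++ f . f ++ t ++ t
id ++ n ++ n . f ++ t ++ t
id ++ n ++ n . id ++ t ++ t
id ++ n ++ n . id ++ f ++ t
id ++ n ++ n . id ++ id ++ t
id ++ n ++ n . id ++ id ++ t / f
id ++ n ++ n . id ++ id ++ f / f
id ++ n ++ n . id ++ id ++ n / f
id ++ n ++ n . id ++ id ++ n / ( e )
id ++ n ++ n . id ++ id ++ n / ( t )
id ++ n ++ n . id ++ id ++ n / ( f )
id ++ n ++ n . id ++ id ++ n / ( n )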